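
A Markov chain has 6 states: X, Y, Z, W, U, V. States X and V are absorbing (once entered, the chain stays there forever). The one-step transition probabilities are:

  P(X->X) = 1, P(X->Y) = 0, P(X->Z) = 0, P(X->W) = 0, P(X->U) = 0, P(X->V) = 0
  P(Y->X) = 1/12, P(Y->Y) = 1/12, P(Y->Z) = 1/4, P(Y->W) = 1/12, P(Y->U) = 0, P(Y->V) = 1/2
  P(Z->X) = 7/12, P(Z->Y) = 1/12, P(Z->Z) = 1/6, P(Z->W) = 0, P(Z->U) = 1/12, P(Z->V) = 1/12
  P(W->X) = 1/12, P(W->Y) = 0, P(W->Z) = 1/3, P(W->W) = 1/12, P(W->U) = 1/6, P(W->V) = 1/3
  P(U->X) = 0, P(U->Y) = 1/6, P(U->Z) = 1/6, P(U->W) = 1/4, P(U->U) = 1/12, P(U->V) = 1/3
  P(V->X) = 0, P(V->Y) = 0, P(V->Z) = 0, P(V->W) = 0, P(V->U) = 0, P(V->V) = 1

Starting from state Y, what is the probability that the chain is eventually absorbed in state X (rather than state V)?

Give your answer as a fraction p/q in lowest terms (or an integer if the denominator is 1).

Let a_i = P(absorbed in X | start in state i).
Boundary conditions: a_X = 1, a_V = 0.
For each transient state i, a_i = sum_j P(i->j) * a_j:
  a_Y = 1/12*a_X + 1/12*a_Y + 1/4*a_Z + 1/12*a_W + 0*a_U + 1/2*a_V
  a_Z = 7/12*a_X + 1/12*a_Y + 1/6*a_Z + 0*a_W + 1/12*a_U + 1/12*a_V
  a_W = 1/12*a_X + 0*a_Y + 1/3*a_Z + 1/12*a_W + 1/6*a_U + 1/3*a_V
  a_U = 0*a_X + 1/6*a_Y + 1/6*a_Z + 1/4*a_W + 1/12*a_U + 1/3*a_V

Substituting a_X = 1 and a_V = 0, rearrange to (I - Q) a = r where r[i] = P(i -> X):
  [11/12, -1/4, -1/12, 0] . (a_Y, a_Z, a_W, a_U) = 1/12
  [-1/12, 5/6, 0, -1/12] . (a_Y, a_Z, a_W, a_U) = 7/12
  [0, -1/3, 11/12, -1/6] . (a_Y, a_Z, a_W, a_U) = 1/12
  [-1/6, -1/6, -1/4, 11/12] . (a_Y, a_Z, a_W, a_U) = 0

Solving yields:
  a_Y = 1328/3923
  a_Z = 9010/11769
  a_W = 1675/3923
  a_U = 3733/11769

Starting state is Y, so the absorption probability is a_Y = 1328/3923.

Answer: 1328/3923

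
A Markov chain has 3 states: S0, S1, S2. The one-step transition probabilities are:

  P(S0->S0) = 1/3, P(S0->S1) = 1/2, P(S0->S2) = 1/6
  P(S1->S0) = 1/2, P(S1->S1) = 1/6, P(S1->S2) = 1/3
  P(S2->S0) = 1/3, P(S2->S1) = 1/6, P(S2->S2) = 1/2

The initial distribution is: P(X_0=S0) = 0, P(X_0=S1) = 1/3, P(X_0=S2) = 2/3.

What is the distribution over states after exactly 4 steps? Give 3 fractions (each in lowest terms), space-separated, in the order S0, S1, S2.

Propagating the distribution step by step (d_{t+1} = d_t * P):
d_0 = (S0=0, S1=1/3, S2=2/3)
  d_1[S0] = 0*1/3 + 1/3*1/2 + 2/3*1/3 = 7/18
  d_1[S1] = 0*1/2 + 1/3*1/6 + 2/3*1/6 = 1/6
  d_1[S2] = 0*1/6 + 1/3*1/3 + 2/3*1/2 = 4/9
d_1 = (S0=7/18, S1=1/6, S2=4/9)
  d_2[S0] = 7/18*1/3 + 1/6*1/2 + 4/9*1/3 = 13/36
  d_2[S1] = 7/18*1/2 + 1/6*1/6 + 4/9*1/6 = 8/27
  d_2[S2] = 7/18*1/6 + 1/6*1/3 + 4/9*1/2 = 37/108
d_2 = (S0=13/36, S1=8/27, S2=37/108)
  d_3[S0] = 13/36*1/3 + 8/27*1/2 + 37/108*1/3 = 31/81
  d_3[S1] = 13/36*1/2 + 8/27*1/6 + 37/108*1/6 = 31/108
  d_3[S2] = 13/36*1/6 + 8/27*1/3 + 37/108*1/2 = 107/324
d_3 = (S0=31/81, S1=31/108, S2=107/324)
  d_4[S0] = 31/81*1/3 + 31/108*1/2 + 107/324*1/3 = 247/648
  d_4[S1] = 31/81*1/2 + 31/108*1/6 + 107/324*1/6 = 143/486
  d_4[S2] = 31/81*1/6 + 31/108*1/3 + 107/324*1/2 = 631/1944
d_4 = (S0=247/648, S1=143/486, S2=631/1944)

Answer: 247/648 143/486 631/1944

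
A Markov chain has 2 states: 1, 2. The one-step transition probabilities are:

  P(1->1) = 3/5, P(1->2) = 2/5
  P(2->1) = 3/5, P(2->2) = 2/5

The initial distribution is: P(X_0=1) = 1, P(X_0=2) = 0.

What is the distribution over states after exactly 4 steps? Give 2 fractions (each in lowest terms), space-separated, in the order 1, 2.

Answer: 3/5 2/5

Derivation:
Propagating the distribution step by step (d_{t+1} = d_t * P):
d_0 = (1=1, 2=0)
  d_1[1] = 1*3/5 + 0*3/5 = 3/5
  d_1[2] = 1*2/5 + 0*2/5 = 2/5
d_1 = (1=3/5, 2=2/5)
  d_2[1] = 3/5*3/5 + 2/5*3/5 = 3/5
  d_2[2] = 3/5*2/5 + 2/5*2/5 = 2/5
d_2 = (1=3/5, 2=2/5)
  d_3[1] = 3/5*3/5 + 2/5*3/5 = 3/5
  d_3[2] = 3/5*2/5 + 2/5*2/5 = 2/5
d_3 = (1=3/5, 2=2/5)
  d_4[1] = 3/5*3/5 + 2/5*3/5 = 3/5
  d_4[2] = 3/5*2/5 + 2/5*2/5 = 2/5
d_4 = (1=3/5, 2=2/5)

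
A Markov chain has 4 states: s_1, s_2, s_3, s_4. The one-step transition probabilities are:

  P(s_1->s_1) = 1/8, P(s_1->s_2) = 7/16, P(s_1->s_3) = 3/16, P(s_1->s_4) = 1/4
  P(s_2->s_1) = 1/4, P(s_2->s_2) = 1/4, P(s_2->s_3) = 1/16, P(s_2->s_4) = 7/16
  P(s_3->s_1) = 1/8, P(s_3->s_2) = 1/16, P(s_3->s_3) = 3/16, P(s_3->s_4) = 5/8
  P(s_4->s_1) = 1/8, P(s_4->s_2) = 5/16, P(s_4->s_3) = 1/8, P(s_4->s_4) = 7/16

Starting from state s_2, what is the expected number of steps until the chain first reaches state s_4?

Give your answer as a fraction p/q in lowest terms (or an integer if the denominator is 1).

Let h_i = expected steps to first reach s_4 from state i.
Boundary: h_s_4 = 0.
First-step equations for the other states:
  h_s_1 = 1 + 1/8*h_s_1 + 7/16*h_s_2 + 3/16*h_s_3 + 1/4*h_s_4
  h_s_2 = 1 + 1/4*h_s_1 + 1/4*h_s_2 + 1/16*h_s_3 + 7/16*h_s_4
  h_s_3 = 1 + 1/8*h_s_1 + 1/16*h_s_2 + 3/16*h_s_3 + 5/8*h_s_4

Substituting h_s_4 = 0 and rearranging gives the linear system (I - Q) h = 1:
  [7/8, -7/16, -3/16] . (h_s_1, h_s_2, h_s_3) = 1
  [-1/4, 3/4, -1/16] . (h_s_1, h_s_2, h_s_3) = 1
  [-1/8, -1/16, 13/16] . (h_s_1, h_s_2, h_s_3) = 1

Solving yields:
  h_s_1 = 1168/427
  h_s_2 = 1024/427
  h_s_3 = 112/61

Starting state is s_2, so the expected hitting time is h_s_2 = 1024/427.

Answer: 1024/427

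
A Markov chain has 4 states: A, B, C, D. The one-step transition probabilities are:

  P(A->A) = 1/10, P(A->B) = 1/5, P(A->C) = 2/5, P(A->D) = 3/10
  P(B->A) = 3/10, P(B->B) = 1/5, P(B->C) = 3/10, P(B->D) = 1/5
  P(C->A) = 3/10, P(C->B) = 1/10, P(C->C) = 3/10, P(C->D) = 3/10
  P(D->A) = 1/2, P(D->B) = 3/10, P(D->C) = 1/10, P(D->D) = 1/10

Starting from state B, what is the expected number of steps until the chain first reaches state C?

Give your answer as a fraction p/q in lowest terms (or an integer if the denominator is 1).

Answer: 1300/373

Derivation:
Let h_i = expected steps to first reach C from state i.
Boundary: h_C = 0.
First-step equations for the other states:
  h_A = 1 + 1/10*h_A + 1/5*h_B + 2/5*h_C + 3/10*h_D
  h_B = 1 + 3/10*h_A + 1/5*h_B + 3/10*h_C + 1/5*h_D
  h_D = 1 + 1/2*h_A + 3/10*h_B + 1/10*h_C + 1/10*h_D

Substituting h_C = 0 and rearranging gives the linear system (I - Q) h = 1:
  [9/10, -1/5, -3/10] . (h_A, h_B, h_D) = 1
  [-3/10, 4/5, -1/5] . (h_A, h_B, h_D) = 1
  [-1/2, -3/10, 9/10] . (h_A, h_B, h_D) = 1

Solving yields:
  h_A = 1210/373
  h_B = 1300/373
  h_D = 1520/373

Starting state is B, so the expected hitting time is h_B = 1300/373.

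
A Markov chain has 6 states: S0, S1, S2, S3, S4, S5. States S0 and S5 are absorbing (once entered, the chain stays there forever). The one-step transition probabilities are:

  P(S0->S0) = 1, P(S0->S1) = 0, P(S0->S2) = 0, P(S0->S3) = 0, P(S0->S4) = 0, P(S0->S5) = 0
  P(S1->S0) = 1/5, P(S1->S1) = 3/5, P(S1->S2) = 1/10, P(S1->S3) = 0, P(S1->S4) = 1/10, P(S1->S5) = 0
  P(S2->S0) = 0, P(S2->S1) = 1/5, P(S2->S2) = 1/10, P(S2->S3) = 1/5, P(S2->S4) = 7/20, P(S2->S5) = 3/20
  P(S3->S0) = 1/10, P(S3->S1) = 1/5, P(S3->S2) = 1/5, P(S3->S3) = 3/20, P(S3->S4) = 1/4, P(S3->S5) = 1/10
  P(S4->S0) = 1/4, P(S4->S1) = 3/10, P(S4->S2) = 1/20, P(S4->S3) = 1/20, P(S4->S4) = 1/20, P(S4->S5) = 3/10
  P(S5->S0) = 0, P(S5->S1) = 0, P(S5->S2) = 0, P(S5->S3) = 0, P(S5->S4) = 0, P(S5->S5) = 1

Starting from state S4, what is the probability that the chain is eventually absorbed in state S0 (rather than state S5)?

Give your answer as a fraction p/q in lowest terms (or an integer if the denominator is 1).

Answer: 1570/2777

Derivation:
Let a_i = P(absorbed in S0 | start in state i).
Boundary conditions: a_S0 = 1, a_S5 = 0.
For each transient state i, a_i = sum_j P(i->j) * a_j:
  a_S1 = 1/5*a_S0 + 3/5*a_S1 + 1/10*a_S2 + 0*a_S3 + 1/10*a_S4 + 0*a_S5
  a_S2 = 0*a_S0 + 1/5*a_S1 + 1/10*a_S2 + 1/5*a_S3 + 7/20*a_S4 + 3/20*a_S5
  a_S3 = 1/10*a_S0 + 1/5*a_S1 + 1/5*a_S2 + 3/20*a_S3 + 1/4*a_S4 + 1/10*a_S5
  a_S4 = 1/4*a_S0 + 3/10*a_S1 + 1/20*a_S2 + 1/20*a_S3 + 1/20*a_S4 + 3/10*a_S5

Substituting a_S0 = 1 and a_S5 = 0, rearrange to (I - Q) a = r where r[i] = P(i -> S0):
  [2/5, -1/10, 0, -1/10] . (a_S1, a_S2, a_S3, a_S4) = 1/5
  [-1/5, 9/10, -1/5, -7/20] . (a_S1, a_S2, a_S3, a_S4) = 0
  [-1/5, -1/5, 17/20, -1/4] . (a_S1, a_S2, a_S3, a_S4) = 1/10
  [-3/10, -1/20, -1/20, 19/20] . (a_S1, a_S2, a_S3, a_S4) = 1/4

Solving yields:
  a_S1 = 4287/5554
  a_S2 = 1450/2777
  a_S3 = 1634/2777
  a_S4 = 1570/2777

Starting state is S4, so the absorption probability is a_S4 = 1570/2777.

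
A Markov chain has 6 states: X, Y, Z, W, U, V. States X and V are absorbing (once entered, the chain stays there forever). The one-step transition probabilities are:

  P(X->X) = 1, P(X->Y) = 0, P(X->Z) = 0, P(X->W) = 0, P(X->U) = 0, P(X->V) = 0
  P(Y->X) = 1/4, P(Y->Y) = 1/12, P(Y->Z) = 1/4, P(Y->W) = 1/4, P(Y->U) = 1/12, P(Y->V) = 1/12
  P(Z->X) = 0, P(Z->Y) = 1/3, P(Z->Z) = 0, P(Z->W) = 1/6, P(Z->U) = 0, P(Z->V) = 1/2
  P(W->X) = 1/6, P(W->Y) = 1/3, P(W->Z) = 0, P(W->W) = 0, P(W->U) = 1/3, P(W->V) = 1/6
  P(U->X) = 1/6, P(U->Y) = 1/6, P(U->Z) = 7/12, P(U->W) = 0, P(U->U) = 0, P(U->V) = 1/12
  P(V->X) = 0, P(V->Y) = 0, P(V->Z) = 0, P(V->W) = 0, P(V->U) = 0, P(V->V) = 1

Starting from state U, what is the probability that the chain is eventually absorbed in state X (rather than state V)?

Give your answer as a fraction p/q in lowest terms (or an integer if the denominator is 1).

Answer: 1307/3324

Derivation:
Let a_i = P(absorbed in X | start in state i).
Boundary conditions: a_X = 1, a_V = 0.
For each transient state i, a_i = sum_j P(i->j) * a_j:
  a_Y = 1/4*a_X + 1/12*a_Y + 1/4*a_Z + 1/4*a_W + 1/12*a_U + 1/12*a_V
  a_Z = 0*a_X + 1/3*a_Y + 0*a_Z + 1/6*a_W + 0*a_U + 1/2*a_V
  a_W = 1/6*a_X + 1/3*a_Y + 0*a_Z + 0*a_W + 1/3*a_U + 1/6*a_V
  a_U = 1/6*a_X + 1/6*a_Y + 7/12*a_Z + 0*a_W + 0*a_U + 1/12*a_V

Substituting a_X = 1 and a_V = 0, rearrange to (I - Q) a = r where r[i] = P(i -> X):
  [11/12, -1/4, -1/4, -1/12] . (a_Y, a_Z, a_W, a_U) = 1/4
  [-1/3, 1, -1/6, 0] . (a_Y, a_Z, a_W, a_U) = 0
  [-1/3, 0, 1, -1/3] . (a_Y, a_Z, a_W, a_U) = 1/6
  [-1/6, -7/12, 0, 1] . (a_Y, a_Z, a_W, a_U) = 1/6

Solving yields:
  a_Y = 1669/3324
  a_Z = 407/1662
  a_W = 773/1662
  a_U = 1307/3324

Starting state is U, so the absorption probability is a_U = 1307/3324.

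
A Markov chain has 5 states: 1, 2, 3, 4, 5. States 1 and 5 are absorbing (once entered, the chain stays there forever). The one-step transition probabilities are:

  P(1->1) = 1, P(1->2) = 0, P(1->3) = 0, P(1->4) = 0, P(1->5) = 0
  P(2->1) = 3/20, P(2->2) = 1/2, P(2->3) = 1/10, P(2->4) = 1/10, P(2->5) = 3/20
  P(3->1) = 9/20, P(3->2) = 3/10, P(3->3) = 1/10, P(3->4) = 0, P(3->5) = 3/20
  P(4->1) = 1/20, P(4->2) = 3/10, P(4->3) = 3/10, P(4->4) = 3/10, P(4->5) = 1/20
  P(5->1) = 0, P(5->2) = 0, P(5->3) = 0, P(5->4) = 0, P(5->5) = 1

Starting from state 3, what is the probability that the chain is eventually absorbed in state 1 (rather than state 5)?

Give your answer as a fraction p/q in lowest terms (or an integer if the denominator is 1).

Answer: 59/86

Derivation:
Let a_i = P(absorbed in 1 | start in state i).
Boundary conditions: a_1 = 1, a_5 = 0.
For each transient state i, a_i = sum_j P(i->j) * a_j:
  a_2 = 3/20*a_1 + 1/2*a_2 + 1/10*a_3 + 1/10*a_4 + 3/20*a_5
  a_3 = 9/20*a_1 + 3/10*a_2 + 1/10*a_3 + 0*a_4 + 3/20*a_5
  a_4 = 1/20*a_1 + 3/10*a_2 + 3/10*a_3 + 3/10*a_4 + 1/20*a_5

Substituting a_1 = 1 and a_5 = 0, rearrange to (I - Q) a = r where r[i] = P(i -> 1):
  [1/2, -1/10, -1/10] . (a_2, a_3, a_4) = 3/20
  [-3/10, 9/10, 0] . (a_2, a_3, a_4) = 9/20
  [-3/10, -3/10, 7/10] . (a_2, a_3, a_4) = 1/20

Solving yields:
  a_2 = 24/43
  a_3 = 59/86
  a_4 = 26/43

Starting state is 3, so the absorption probability is a_3 = 59/86.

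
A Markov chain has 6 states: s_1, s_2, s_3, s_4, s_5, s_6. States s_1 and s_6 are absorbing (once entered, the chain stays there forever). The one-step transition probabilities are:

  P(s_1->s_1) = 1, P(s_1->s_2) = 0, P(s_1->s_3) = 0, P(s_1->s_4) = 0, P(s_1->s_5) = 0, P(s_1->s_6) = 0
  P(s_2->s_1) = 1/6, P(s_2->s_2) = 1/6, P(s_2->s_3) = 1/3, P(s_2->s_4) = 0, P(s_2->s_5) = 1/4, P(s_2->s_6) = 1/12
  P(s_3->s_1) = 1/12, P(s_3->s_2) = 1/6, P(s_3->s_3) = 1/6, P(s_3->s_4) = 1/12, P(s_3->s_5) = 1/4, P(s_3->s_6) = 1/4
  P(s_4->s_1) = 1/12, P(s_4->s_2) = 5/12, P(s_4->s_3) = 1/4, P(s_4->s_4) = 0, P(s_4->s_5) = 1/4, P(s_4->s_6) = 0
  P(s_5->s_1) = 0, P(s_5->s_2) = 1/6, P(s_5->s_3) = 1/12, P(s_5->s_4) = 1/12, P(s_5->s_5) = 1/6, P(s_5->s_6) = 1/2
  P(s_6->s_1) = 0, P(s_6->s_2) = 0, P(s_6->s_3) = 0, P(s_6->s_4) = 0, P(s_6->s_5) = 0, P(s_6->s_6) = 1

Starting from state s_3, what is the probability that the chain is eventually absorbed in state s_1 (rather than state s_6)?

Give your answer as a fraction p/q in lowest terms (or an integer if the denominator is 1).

Let a_i = P(absorbed in s_1 | start in state i).
Boundary conditions: a_s_1 = 1, a_s_6 = 0.
For each transient state i, a_i = sum_j P(i->j) * a_j:
  a_s_2 = 1/6*a_s_1 + 1/6*a_s_2 + 1/3*a_s_3 + 0*a_s_4 + 1/4*a_s_5 + 1/12*a_s_6
  a_s_3 = 1/12*a_s_1 + 1/6*a_s_2 + 1/6*a_s_3 + 1/12*a_s_4 + 1/4*a_s_5 + 1/4*a_s_6
  a_s_4 = 1/12*a_s_1 + 5/12*a_s_2 + 1/4*a_s_3 + 0*a_s_4 + 1/4*a_s_5 + 0*a_s_6
  a_s_5 = 0*a_s_1 + 1/6*a_s_2 + 1/12*a_s_3 + 1/12*a_s_4 + 1/6*a_s_5 + 1/2*a_s_6

Substituting a_s_1 = 1 and a_s_6 = 0, rearrange to (I - Q) a = r where r[i] = P(i -> s_1):
  [5/6, -1/3, 0, -1/4] . (a_s_2, a_s_3, a_s_4, a_s_5) = 1/6
  [-1/6, 5/6, -1/12, -1/4] . (a_s_2, a_s_3, a_s_4, a_s_5) = 1/12
  [-5/12, -1/4, 1, -1/4] . (a_s_2, a_s_3, a_s_4, a_s_5) = 1/12
  [-1/6, -1/12, -1/12, 5/6] . (a_s_2, a_s_3, a_s_4, a_s_5) = 0

Solving yields:
  a_s_2 = 2782/8455
  a_s_3 = 1967/8455
  a_s_4 = 2609/8455
  a_s_5 = 1014/8455

Starting state is s_3, so the absorption probability is a_s_3 = 1967/8455.

Answer: 1967/8455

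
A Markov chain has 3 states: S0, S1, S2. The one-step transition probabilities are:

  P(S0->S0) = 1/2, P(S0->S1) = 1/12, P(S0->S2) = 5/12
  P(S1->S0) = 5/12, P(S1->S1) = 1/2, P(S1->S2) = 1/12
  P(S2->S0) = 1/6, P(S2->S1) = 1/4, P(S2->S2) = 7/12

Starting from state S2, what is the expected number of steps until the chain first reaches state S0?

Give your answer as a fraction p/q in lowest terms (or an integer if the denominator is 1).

Let h_i = expected steps to first reach S0 from state i.
Boundary: h_S0 = 0.
First-step equations for the other states:
  h_S1 = 1 + 5/12*h_S0 + 1/2*h_S1 + 1/12*h_S2
  h_S2 = 1 + 1/6*h_S0 + 1/4*h_S1 + 7/12*h_S2

Substituting h_S0 = 0 and rearranging gives the linear system (I - Q) h = 1:
  [1/2, -1/12] . (h_S1, h_S2) = 1
  [-1/4, 5/12] . (h_S1, h_S2) = 1

Solving yields:
  h_S1 = 8/3
  h_S2 = 4

Starting state is S2, so the expected hitting time is h_S2 = 4.

Answer: 4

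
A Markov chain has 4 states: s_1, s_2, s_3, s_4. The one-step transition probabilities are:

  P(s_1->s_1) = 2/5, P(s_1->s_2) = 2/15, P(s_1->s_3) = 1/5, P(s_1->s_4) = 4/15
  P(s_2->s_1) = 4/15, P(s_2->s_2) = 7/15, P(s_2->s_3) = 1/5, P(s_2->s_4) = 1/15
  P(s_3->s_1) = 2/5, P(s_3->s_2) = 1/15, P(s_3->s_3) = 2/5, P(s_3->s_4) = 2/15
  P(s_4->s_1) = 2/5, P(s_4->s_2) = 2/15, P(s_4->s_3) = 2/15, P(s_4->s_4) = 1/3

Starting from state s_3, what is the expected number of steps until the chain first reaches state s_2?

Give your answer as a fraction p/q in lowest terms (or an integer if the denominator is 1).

Let h_i = expected steps to first reach s_2 from state i.
Boundary: h_s_2 = 0.
First-step equations for the other states:
  h_s_1 = 1 + 2/5*h_s_1 + 2/15*h_s_2 + 1/5*h_s_3 + 4/15*h_s_4
  h_s_3 = 1 + 2/5*h_s_1 + 1/15*h_s_2 + 2/5*h_s_3 + 2/15*h_s_4
  h_s_4 = 1 + 2/5*h_s_1 + 2/15*h_s_2 + 2/15*h_s_3 + 1/3*h_s_4

Substituting h_s_2 = 0 and rearranging gives the linear system (I - Q) h = 1:
  [3/5, -1/5, -4/15] . (h_s_1, h_s_3, h_s_4) = 1
  [-2/5, 3/5, -2/15] . (h_s_1, h_s_3, h_s_4) = 1
  [-2/5, -2/15, 2/3] . (h_s_1, h_s_3, h_s_4) = 1

Solving yields:
  h_s_1 = 415/49
  h_s_3 = 450/49
  h_s_4 = 825/98

Starting state is s_3, so the expected hitting time is h_s_3 = 450/49.

Answer: 450/49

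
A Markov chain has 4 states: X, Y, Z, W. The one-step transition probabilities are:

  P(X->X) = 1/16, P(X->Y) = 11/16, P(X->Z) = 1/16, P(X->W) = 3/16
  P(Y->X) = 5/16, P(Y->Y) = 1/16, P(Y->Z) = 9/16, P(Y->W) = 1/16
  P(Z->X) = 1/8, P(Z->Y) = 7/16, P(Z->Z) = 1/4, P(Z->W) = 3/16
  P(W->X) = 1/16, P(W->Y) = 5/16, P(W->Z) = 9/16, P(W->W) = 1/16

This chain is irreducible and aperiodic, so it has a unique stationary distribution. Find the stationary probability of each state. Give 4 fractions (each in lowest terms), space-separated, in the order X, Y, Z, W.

Answer: 39/230 543/1610 293/805 104/805

Derivation:
The stationary distribution satisfies pi = pi * P, i.e.:
  pi_X = 1/16*pi_X + 5/16*pi_Y + 1/8*pi_Z + 1/16*pi_W
  pi_Y = 11/16*pi_X + 1/16*pi_Y + 7/16*pi_Z + 5/16*pi_W
  pi_Z = 1/16*pi_X + 9/16*pi_Y + 1/4*pi_Z + 9/16*pi_W
  pi_W = 3/16*pi_X + 1/16*pi_Y + 3/16*pi_Z + 1/16*pi_W
with normalization: pi_X + pi_Y + pi_Z + pi_W = 1.

Using the first 3 balance equations plus normalization, the linear system A*pi = b is:
  [-15/16, 5/16, 1/8, 1/16] . pi = 0
  [11/16, -15/16, 7/16, 5/16] . pi = 0
  [1/16, 9/16, -3/4, 9/16] . pi = 0
  [1, 1, 1, 1] . pi = 1

Solving yields:
  pi_X = 39/230
  pi_Y = 543/1610
  pi_Z = 293/805
  pi_W = 104/805

Verification (pi * P):
  39/230*1/16 + 543/1610*5/16 + 293/805*1/8 + 104/805*1/16 = 39/230 = pi_X  (ok)
  39/230*11/16 + 543/1610*1/16 + 293/805*7/16 + 104/805*5/16 = 543/1610 = pi_Y  (ok)
  39/230*1/16 + 543/1610*9/16 + 293/805*1/4 + 104/805*9/16 = 293/805 = pi_Z  (ok)
  39/230*3/16 + 543/1610*1/16 + 293/805*3/16 + 104/805*1/16 = 104/805 = pi_W  (ok)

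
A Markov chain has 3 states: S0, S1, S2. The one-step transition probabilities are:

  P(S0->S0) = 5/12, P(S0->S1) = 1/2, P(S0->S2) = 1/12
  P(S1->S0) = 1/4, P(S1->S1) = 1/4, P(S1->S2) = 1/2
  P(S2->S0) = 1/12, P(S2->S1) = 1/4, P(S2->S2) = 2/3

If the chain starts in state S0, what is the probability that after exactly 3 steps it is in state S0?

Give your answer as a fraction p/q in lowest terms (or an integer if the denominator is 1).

Computing P^3 by repeated multiplication:
P^1 =
  S0: [5/12, 1/2, 1/12]
  S1: [1/4, 1/4, 1/2]
  S2: [1/12, 1/4, 2/3]
P^2 =
  S0: [11/36, 17/48, 49/144]
  S1: [5/24, 5/16, 23/48]
  S2: [11/72, 13/48, 83/144]
P^3 =
  S0: [211/864, 47/144, 371/864]
  S1: [59/288, 29/96, 71/144]
  S2: [155/864, 83/288, 115/216]

(P^3)[S0 -> S0] = 211/864

Answer: 211/864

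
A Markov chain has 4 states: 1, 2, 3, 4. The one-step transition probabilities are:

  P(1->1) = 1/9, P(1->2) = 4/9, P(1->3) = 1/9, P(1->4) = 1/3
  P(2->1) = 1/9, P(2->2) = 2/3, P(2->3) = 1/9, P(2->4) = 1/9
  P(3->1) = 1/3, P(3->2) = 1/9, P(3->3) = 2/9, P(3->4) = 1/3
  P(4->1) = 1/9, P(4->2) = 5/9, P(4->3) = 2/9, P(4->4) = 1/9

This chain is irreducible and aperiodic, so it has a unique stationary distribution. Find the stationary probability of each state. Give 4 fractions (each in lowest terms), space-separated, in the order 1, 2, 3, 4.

Answer: 45/313 167/313 46/313 55/313

Derivation:
The stationary distribution satisfies pi = pi * P, i.e.:
  pi_1 = 1/9*pi_1 + 1/9*pi_2 + 1/3*pi_3 + 1/9*pi_4
  pi_2 = 4/9*pi_1 + 2/3*pi_2 + 1/9*pi_3 + 5/9*pi_4
  pi_3 = 1/9*pi_1 + 1/9*pi_2 + 2/9*pi_3 + 2/9*pi_4
  pi_4 = 1/3*pi_1 + 1/9*pi_2 + 1/3*pi_3 + 1/9*pi_4
with normalization: pi_1 + pi_2 + pi_3 + pi_4 = 1.

Using the first 3 balance equations plus normalization, the linear system A*pi = b is:
  [-8/9, 1/9, 1/3, 1/9] . pi = 0
  [4/9, -1/3, 1/9, 5/9] . pi = 0
  [1/9, 1/9, -7/9, 2/9] . pi = 0
  [1, 1, 1, 1] . pi = 1

Solving yields:
  pi_1 = 45/313
  pi_2 = 167/313
  pi_3 = 46/313
  pi_4 = 55/313

Verification (pi * P):
  45/313*1/9 + 167/313*1/9 + 46/313*1/3 + 55/313*1/9 = 45/313 = pi_1  (ok)
  45/313*4/9 + 167/313*2/3 + 46/313*1/9 + 55/313*5/9 = 167/313 = pi_2  (ok)
  45/313*1/9 + 167/313*1/9 + 46/313*2/9 + 55/313*2/9 = 46/313 = pi_3  (ok)
  45/313*1/3 + 167/313*1/9 + 46/313*1/3 + 55/313*1/9 = 55/313 = pi_4  (ok)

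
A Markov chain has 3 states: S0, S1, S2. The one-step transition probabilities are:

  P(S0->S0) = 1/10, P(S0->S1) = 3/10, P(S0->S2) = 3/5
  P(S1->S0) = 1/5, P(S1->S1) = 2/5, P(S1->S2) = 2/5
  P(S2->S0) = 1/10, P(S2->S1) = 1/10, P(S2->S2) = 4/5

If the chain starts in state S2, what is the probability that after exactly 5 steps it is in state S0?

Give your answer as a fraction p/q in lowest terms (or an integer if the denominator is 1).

Answer: 11731/100000

Derivation:
Computing P^5 by repeated multiplication:
P^1 =
  S0: [1/10, 3/10, 3/5]
  S1: [1/5, 2/5, 2/5]
  S2: [1/10, 1/10, 4/5]
P^2 =
  S0: [13/100, 21/100, 33/50]
  S1: [7/50, 13/50, 3/5]
  S2: [11/100, 3/20, 37/50]
P^3 =
  S0: [121/1000, 189/1000, 69/100]
  S1: [63/500, 103/500, 167/250]
  S2: [23/200, 167/1000, 359/500]
P^4 =
  S0: [1189/10000, 1809/10000, 3501/5000]
  S1: [603/5000, 187/1000, 1731/2500]
  S2: [1167/10000, 1731/10000, 3551/5000]
P^5 =
  S0: [11809/100000, 3561/20000, 35193/50000]
  S1: [1187/10000, 9011/50000, 17527/25000]
  S2: [11731/100000, 17527/100000, 35371/50000]

(P^5)[S2 -> S0] = 11731/100000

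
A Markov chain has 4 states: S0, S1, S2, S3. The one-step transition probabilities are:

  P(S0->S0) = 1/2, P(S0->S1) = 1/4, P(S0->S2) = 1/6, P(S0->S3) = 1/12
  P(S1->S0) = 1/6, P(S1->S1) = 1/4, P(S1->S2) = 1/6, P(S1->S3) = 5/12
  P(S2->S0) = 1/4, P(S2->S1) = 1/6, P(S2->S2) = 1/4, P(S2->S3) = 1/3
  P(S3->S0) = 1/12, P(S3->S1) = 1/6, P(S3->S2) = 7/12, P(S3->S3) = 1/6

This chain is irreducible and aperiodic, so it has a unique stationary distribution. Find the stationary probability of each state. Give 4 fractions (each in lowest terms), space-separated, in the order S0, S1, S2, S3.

Answer: 171/668 137/668 49/167 41/167

Derivation:
The stationary distribution satisfies pi = pi * P, i.e.:
  pi_S0 = 1/2*pi_S0 + 1/6*pi_S1 + 1/4*pi_S2 + 1/12*pi_S3
  pi_S1 = 1/4*pi_S0 + 1/4*pi_S1 + 1/6*pi_S2 + 1/6*pi_S3
  pi_S2 = 1/6*pi_S0 + 1/6*pi_S1 + 1/4*pi_S2 + 7/12*pi_S3
  pi_S3 = 1/12*pi_S0 + 5/12*pi_S1 + 1/3*pi_S2 + 1/6*pi_S3
with normalization: pi_S0 + pi_S1 + pi_S2 + pi_S3 = 1.

Using the first 3 balance equations plus normalization, the linear system A*pi = b is:
  [-1/2, 1/6, 1/4, 1/12] . pi = 0
  [1/4, -3/4, 1/6, 1/6] . pi = 0
  [1/6, 1/6, -3/4, 7/12] . pi = 0
  [1, 1, 1, 1] . pi = 1

Solving yields:
  pi_S0 = 171/668
  pi_S1 = 137/668
  pi_S2 = 49/167
  pi_S3 = 41/167

Verification (pi * P):
  171/668*1/2 + 137/668*1/6 + 49/167*1/4 + 41/167*1/12 = 171/668 = pi_S0  (ok)
  171/668*1/4 + 137/668*1/4 + 49/167*1/6 + 41/167*1/6 = 137/668 = pi_S1  (ok)
  171/668*1/6 + 137/668*1/6 + 49/167*1/4 + 41/167*7/12 = 49/167 = pi_S2  (ok)
  171/668*1/12 + 137/668*5/12 + 49/167*1/3 + 41/167*1/6 = 41/167 = pi_S3  (ok)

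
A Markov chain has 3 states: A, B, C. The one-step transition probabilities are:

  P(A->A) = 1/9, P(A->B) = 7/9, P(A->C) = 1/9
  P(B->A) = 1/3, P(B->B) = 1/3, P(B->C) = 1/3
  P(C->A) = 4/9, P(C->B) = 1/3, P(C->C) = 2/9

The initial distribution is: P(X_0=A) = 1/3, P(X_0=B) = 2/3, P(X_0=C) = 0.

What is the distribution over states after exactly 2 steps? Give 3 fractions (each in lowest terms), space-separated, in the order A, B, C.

Propagating the distribution step by step (d_{t+1} = d_t * P):
d_0 = (A=1/3, B=2/3, C=0)
  d_1[A] = 1/3*1/9 + 2/3*1/3 + 0*4/9 = 7/27
  d_1[B] = 1/3*7/9 + 2/3*1/3 + 0*1/3 = 13/27
  d_1[C] = 1/3*1/9 + 2/3*1/3 + 0*2/9 = 7/27
d_1 = (A=7/27, B=13/27, C=7/27)
  d_2[A] = 7/27*1/9 + 13/27*1/3 + 7/27*4/9 = 74/243
  d_2[B] = 7/27*7/9 + 13/27*1/3 + 7/27*1/3 = 109/243
  d_2[C] = 7/27*1/9 + 13/27*1/3 + 7/27*2/9 = 20/81
d_2 = (A=74/243, B=109/243, C=20/81)

Answer: 74/243 109/243 20/81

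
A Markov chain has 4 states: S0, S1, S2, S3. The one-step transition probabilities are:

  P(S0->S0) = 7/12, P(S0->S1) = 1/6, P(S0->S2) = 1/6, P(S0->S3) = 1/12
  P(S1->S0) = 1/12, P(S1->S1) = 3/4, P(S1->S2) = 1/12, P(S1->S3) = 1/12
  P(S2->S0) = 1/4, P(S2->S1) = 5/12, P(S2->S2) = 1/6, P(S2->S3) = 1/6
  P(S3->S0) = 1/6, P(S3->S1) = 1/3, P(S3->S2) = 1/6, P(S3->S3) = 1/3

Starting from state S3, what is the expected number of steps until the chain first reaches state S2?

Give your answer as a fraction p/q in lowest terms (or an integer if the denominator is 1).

Let h_i = expected steps to first reach S2 from state i.
Boundary: h_S2 = 0.
First-step equations for the other states:
  h_S0 = 1 + 7/12*h_S0 + 1/6*h_S1 + 1/6*h_S2 + 1/12*h_S3
  h_S1 = 1 + 1/12*h_S0 + 3/4*h_S1 + 1/12*h_S2 + 1/12*h_S3
  h_S3 = 1 + 1/6*h_S0 + 1/3*h_S1 + 1/6*h_S2 + 1/3*h_S3

Substituting h_S2 = 0 and rearranging gives the linear system (I - Q) h = 1:
  [5/12, -1/6, -1/12] . (h_S0, h_S1, h_S3) = 1
  [-1/12, 1/4, -1/12] . (h_S0, h_S1, h_S3) = 1
  [-1/6, -1/3, 2/3] . (h_S0, h_S1, h_S3) = 1

Solving yields:
  h_S0 = 54/7
  h_S1 = 324/35
  h_S3 = 282/35

Starting state is S3, so the expected hitting time is h_S3 = 282/35.

Answer: 282/35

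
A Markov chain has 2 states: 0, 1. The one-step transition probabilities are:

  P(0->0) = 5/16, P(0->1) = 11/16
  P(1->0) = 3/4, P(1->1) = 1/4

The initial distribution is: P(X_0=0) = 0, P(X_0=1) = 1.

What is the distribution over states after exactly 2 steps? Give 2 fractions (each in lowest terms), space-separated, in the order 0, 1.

Answer: 27/64 37/64

Derivation:
Propagating the distribution step by step (d_{t+1} = d_t * P):
d_0 = (0=0, 1=1)
  d_1[0] = 0*5/16 + 1*3/4 = 3/4
  d_1[1] = 0*11/16 + 1*1/4 = 1/4
d_1 = (0=3/4, 1=1/4)
  d_2[0] = 3/4*5/16 + 1/4*3/4 = 27/64
  d_2[1] = 3/4*11/16 + 1/4*1/4 = 37/64
d_2 = (0=27/64, 1=37/64)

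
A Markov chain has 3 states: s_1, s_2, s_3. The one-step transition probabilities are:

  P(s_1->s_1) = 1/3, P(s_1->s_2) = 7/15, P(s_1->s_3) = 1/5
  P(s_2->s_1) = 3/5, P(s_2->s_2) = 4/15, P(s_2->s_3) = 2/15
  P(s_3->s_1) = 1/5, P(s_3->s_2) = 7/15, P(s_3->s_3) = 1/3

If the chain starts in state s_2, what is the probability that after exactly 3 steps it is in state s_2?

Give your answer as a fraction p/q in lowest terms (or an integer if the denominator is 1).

Answer: 48/125

Derivation:
Computing P^3 by repeated multiplication:
P^1 =
  s_1: [1/3, 7/15, 1/5]
  s_2: [3/5, 4/15, 2/15]
  s_3: [1/5, 7/15, 1/3]
P^2 =
  s_1: [97/225, 28/75, 44/225]
  s_2: [29/75, 31/75, 1/5]
  s_3: [31/75, 28/75, 16/75]
P^3 =
  s_1: [1373/3375, 49/125, 679/3375]
  s_2: [469/1125, 48/125, 224/1125]
  s_3: [91/225, 49/125, 229/1125]

(P^3)[s_2 -> s_2] = 48/125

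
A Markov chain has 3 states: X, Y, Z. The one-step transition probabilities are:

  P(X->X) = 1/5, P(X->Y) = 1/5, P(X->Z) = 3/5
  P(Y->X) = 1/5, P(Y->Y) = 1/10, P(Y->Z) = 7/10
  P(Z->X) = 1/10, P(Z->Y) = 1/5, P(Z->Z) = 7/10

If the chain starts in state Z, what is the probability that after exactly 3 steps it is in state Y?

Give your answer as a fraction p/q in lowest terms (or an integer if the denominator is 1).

Computing P^3 by repeated multiplication:
P^1 =
  X: [1/5, 1/5, 3/5]
  Y: [1/5, 1/10, 7/10]
  Z: [1/10, 1/5, 7/10]
P^2 =
  X: [7/50, 9/50, 17/25]
  Y: [13/100, 19/100, 17/25]
  Z: [13/100, 9/50, 69/100]
P^3 =
  X: [33/250, 91/500, 343/500]
  Y: [33/250, 181/1000, 687/1000]
  Z: [131/1000, 91/500, 687/1000]

(P^3)[Z -> Y] = 91/500

Answer: 91/500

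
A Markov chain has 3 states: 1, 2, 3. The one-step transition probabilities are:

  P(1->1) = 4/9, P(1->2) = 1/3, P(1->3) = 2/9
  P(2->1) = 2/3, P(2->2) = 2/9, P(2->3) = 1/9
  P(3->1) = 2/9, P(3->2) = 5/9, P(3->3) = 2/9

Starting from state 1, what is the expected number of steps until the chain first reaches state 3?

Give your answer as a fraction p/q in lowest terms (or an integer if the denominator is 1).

Answer: 90/17

Derivation:
Let h_i = expected steps to first reach 3 from state i.
Boundary: h_3 = 0.
First-step equations for the other states:
  h_1 = 1 + 4/9*h_1 + 1/3*h_2 + 2/9*h_3
  h_2 = 1 + 2/3*h_1 + 2/9*h_2 + 1/9*h_3

Substituting h_3 = 0 and rearranging gives the linear system (I - Q) h = 1:
  [5/9, -1/3] . (h_1, h_2) = 1
  [-2/3, 7/9] . (h_1, h_2) = 1

Solving yields:
  h_1 = 90/17
  h_2 = 99/17

Starting state is 1, so the expected hitting time is h_1 = 90/17.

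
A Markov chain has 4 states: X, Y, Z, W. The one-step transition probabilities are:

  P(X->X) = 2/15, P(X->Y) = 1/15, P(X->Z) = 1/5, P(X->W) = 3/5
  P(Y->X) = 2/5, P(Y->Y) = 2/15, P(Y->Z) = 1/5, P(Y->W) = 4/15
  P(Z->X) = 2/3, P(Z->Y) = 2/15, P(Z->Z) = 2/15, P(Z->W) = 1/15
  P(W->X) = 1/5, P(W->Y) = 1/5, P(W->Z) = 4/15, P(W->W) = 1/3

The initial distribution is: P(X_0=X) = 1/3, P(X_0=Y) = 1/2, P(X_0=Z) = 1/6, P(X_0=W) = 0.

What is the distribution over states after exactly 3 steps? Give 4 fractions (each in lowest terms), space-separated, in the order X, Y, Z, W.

Answer: 3094/10125 2813/20250 79/375 6983/20250

Derivation:
Propagating the distribution step by step (d_{t+1} = d_t * P):
d_0 = (X=1/3, Y=1/2, Z=1/6, W=0)
  d_1[X] = 1/3*2/15 + 1/2*2/5 + 1/6*2/3 + 0*1/5 = 16/45
  d_1[Y] = 1/3*1/15 + 1/2*2/15 + 1/6*2/15 + 0*1/5 = 1/9
  d_1[Z] = 1/3*1/5 + 1/2*1/5 + 1/6*2/15 + 0*4/15 = 17/90
  d_1[W] = 1/3*3/5 + 1/2*4/15 + 1/6*1/15 + 0*1/3 = 31/90
d_1 = (X=16/45, Y=1/9, Z=17/90, W=31/90)
  d_2[X] = 16/45*2/15 + 1/9*2/5 + 17/90*2/3 + 31/90*1/5 = 43/150
  d_2[Y] = 16/45*1/15 + 1/9*2/15 + 17/90*2/15 + 31/90*1/5 = 179/1350
  d_2[Z] = 16/45*1/5 + 1/9*1/5 + 17/90*2/15 + 31/90*4/15 = 142/675
  d_2[W] = 16/45*3/5 + 1/9*4/15 + 17/90*1/15 + 31/90*1/3 = 10/27
d_2 = (X=43/150, Y=179/1350, Z=142/675, W=10/27)
  d_3[X] = 43/150*2/15 + 179/1350*2/5 + 142/675*2/3 + 10/27*1/5 = 3094/10125
  d_3[Y] = 43/150*1/15 + 179/1350*2/15 + 142/675*2/15 + 10/27*1/5 = 2813/20250
  d_3[Z] = 43/150*1/5 + 179/1350*1/5 + 142/675*2/15 + 10/27*4/15 = 79/375
  d_3[W] = 43/150*3/5 + 179/1350*4/15 + 142/675*1/15 + 10/27*1/3 = 6983/20250
d_3 = (X=3094/10125, Y=2813/20250, Z=79/375, W=6983/20250)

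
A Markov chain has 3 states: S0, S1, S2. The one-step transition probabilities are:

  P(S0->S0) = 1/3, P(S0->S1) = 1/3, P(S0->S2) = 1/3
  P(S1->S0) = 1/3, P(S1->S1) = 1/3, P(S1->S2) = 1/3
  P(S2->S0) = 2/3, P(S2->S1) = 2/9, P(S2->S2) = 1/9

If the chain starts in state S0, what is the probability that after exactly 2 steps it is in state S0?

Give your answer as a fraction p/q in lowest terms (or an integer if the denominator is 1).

Computing P^2 by repeated multiplication:
P^1 =
  S0: [1/3, 1/3, 1/3]
  S1: [1/3, 1/3, 1/3]
  S2: [2/3, 2/9, 1/9]
P^2 =
  S0: [4/9, 8/27, 7/27]
  S1: [4/9, 8/27, 7/27]
  S2: [10/27, 26/81, 25/81]

(P^2)[S0 -> S0] = 4/9

Answer: 4/9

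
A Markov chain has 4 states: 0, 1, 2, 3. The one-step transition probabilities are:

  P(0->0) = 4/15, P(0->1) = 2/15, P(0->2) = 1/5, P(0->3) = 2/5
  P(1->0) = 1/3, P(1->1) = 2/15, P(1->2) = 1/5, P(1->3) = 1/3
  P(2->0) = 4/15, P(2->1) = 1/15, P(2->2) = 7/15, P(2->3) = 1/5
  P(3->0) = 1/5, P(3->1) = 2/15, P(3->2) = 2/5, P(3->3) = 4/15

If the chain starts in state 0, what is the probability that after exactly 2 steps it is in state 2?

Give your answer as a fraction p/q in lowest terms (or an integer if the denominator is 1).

Answer: 1/3

Derivation:
Computing P^2 by repeated multiplication:
P^1 =
  0: [4/15, 2/15, 1/5, 2/5]
  1: [1/3, 2/15, 1/5, 1/3]
  2: [4/15, 1/15, 7/15, 1/5]
  3: [1/5, 2/15, 2/5, 4/15]
P^2 =
  0: [56/225, 3/25, 1/3, 67/225]
  1: [19/75, 3/25, 8/25, 23/75]
  2: [58/225, 23/225, 82/225, 62/225]
  3: [58/225, 8/75, 9/25, 62/225]

(P^2)[0 -> 2] = 1/3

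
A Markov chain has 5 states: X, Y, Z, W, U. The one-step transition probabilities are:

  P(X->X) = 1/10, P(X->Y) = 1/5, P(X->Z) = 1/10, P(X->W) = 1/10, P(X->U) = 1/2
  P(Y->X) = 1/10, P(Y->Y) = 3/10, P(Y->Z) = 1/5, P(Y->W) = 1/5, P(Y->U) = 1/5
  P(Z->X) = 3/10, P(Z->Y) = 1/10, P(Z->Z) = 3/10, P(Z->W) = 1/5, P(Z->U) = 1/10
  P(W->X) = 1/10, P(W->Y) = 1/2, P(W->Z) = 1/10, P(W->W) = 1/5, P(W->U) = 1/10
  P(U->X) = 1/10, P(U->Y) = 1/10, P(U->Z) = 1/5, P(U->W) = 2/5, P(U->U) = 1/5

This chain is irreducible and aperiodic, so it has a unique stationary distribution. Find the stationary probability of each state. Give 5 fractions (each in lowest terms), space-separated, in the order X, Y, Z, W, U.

The stationary distribution satisfies pi = pi * P, i.e.:
  pi_X = 1/10*pi_X + 1/10*pi_Y + 3/10*pi_Z + 1/10*pi_W + 1/10*pi_U
  pi_Y = 1/5*pi_X + 3/10*pi_Y + 1/10*pi_Z + 1/2*pi_W + 1/10*pi_U
  pi_Z = 1/10*pi_X + 1/5*pi_Y + 3/10*pi_Z + 1/10*pi_W + 1/5*pi_U
  pi_W = 1/10*pi_X + 1/5*pi_Y + 1/5*pi_Z + 1/5*pi_W + 2/5*pi_U
  pi_U = 1/2*pi_X + 1/5*pi_Y + 1/10*pi_Z + 1/10*pi_W + 1/5*pi_U
with normalization: pi_X + pi_Y + pi_Z + pi_W + pi_U = 1.

Using the first 4 balance equations plus normalization, the linear system A*pi = b is:
  [-9/10, 1/10, 3/10, 1/10, 1/10] . pi = 0
  [1/5, -7/10, 1/10, 1/2, 1/10] . pi = 0
  [1/10, 1/5, -7/10, 1/10, 1/5] . pi = 0
  [1/10, 1/5, 1/5, -4/5, 2/5] . pi = 0
  [1, 1, 1, 1, 1] . pi = 1

Solving yields:
  pi_X = 319/2339
  pi_Y = 597/2339
  pi_Z = 851/4678
  pi_W = 1059/4678
  pi_U = 468/2339

Verification (pi * P):
  319/2339*1/10 + 597/2339*1/10 + 851/4678*3/10 + 1059/4678*1/10 + 468/2339*1/10 = 319/2339 = pi_X  (ok)
  319/2339*1/5 + 597/2339*3/10 + 851/4678*1/10 + 1059/4678*1/2 + 468/2339*1/10 = 597/2339 = pi_Y  (ok)
  319/2339*1/10 + 597/2339*1/5 + 851/4678*3/10 + 1059/4678*1/10 + 468/2339*1/5 = 851/4678 = pi_Z  (ok)
  319/2339*1/10 + 597/2339*1/5 + 851/4678*1/5 + 1059/4678*1/5 + 468/2339*2/5 = 1059/4678 = pi_W  (ok)
  319/2339*1/2 + 597/2339*1/5 + 851/4678*1/10 + 1059/4678*1/10 + 468/2339*1/5 = 468/2339 = pi_U  (ok)

Answer: 319/2339 597/2339 851/4678 1059/4678 468/2339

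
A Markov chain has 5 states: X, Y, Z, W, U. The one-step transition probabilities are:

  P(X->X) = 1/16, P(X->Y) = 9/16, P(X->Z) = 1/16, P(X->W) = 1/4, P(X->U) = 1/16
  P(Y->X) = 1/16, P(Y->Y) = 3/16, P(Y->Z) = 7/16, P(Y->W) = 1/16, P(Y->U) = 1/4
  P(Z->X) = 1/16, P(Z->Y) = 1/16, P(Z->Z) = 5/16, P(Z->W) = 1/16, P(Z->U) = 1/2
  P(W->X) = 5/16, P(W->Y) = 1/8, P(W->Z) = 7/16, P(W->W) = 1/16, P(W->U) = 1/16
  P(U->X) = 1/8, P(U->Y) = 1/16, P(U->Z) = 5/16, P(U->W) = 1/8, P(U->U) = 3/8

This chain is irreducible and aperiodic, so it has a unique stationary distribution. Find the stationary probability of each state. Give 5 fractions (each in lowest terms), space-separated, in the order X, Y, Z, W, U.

Answer: 3600/33013 9319/66026 20853/66026 3420/33013 10907/33013

Derivation:
The stationary distribution satisfies pi = pi * P, i.e.:
  pi_X = 1/16*pi_X + 1/16*pi_Y + 1/16*pi_Z + 5/16*pi_W + 1/8*pi_U
  pi_Y = 9/16*pi_X + 3/16*pi_Y + 1/16*pi_Z + 1/8*pi_W + 1/16*pi_U
  pi_Z = 1/16*pi_X + 7/16*pi_Y + 5/16*pi_Z + 7/16*pi_W + 5/16*pi_U
  pi_W = 1/4*pi_X + 1/16*pi_Y + 1/16*pi_Z + 1/16*pi_W + 1/8*pi_U
  pi_U = 1/16*pi_X + 1/4*pi_Y + 1/2*pi_Z + 1/16*pi_W + 3/8*pi_U
with normalization: pi_X + pi_Y + pi_Z + pi_W + pi_U = 1.

Using the first 4 balance equations plus normalization, the linear system A*pi = b is:
  [-15/16, 1/16, 1/16, 5/16, 1/8] . pi = 0
  [9/16, -13/16, 1/16, 1/8, 1/16] . pi = 0
  [1/16, 7/16, -11/16, 7/16, 5/16] . pi = 0
  [1/4, 1/16, 1/16, -15/16, 1/8] . pi = 0
  [1, 1, 1, 1, 1] . pi = 1

Solving yields:
  pi_X = 3600/33013
  pi_Y = 9319/66026
  pi_Z = 20853/66026
  pi_W = 3420/33013
  pi_U = 10907/33013

Verification (pi * P):
  3600/33013*1/16 + 9319/66026*1/16 + 20853/66026*1/16 + 3420/33013*5/16 + 10907/33013*1/8 = 3600/33013 = pi_X  (ok)
  3600/33013*9/16 + 9319/66026*3/16 + 20853/66026*1/16 + 3420/33013*1/8 + 10907/33013*1/16 = 9319/66026 = pi_Y  (ok)
  3600/33013*1/16 + 9319/66026*7/16 + 20853/66026*5/16 + 3420/33013*7/16 + 10907/33013*5/16 = 20853/66026 = pi_Z  (ok)
  3600/33013*1/4 + 9319/66026*1/16 + 20853/66026*1/16 + 3420/33013*1/16 + 10907/33013*1/8 = 3420/33013 = pi_W  (ok)
  3600/33013*1/16 + 9319/66026*1/4 + 20853/66026*1/2 + 3420/33013*1/16 + 10907/33013*3/8 = 10907/33013 = pi_U  (ok)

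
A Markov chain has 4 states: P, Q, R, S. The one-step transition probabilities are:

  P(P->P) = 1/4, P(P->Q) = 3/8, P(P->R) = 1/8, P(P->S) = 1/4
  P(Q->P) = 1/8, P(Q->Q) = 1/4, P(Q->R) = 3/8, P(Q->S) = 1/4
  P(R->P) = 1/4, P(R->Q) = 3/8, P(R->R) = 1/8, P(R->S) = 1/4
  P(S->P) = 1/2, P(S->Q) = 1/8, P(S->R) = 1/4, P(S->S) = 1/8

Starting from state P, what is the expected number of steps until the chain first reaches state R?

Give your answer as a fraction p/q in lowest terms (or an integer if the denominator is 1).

Answer: 648/145

Derivation:
Let h_i = expected steps to first reach R from state i.
Boundary: h_R = 0.
First-step equations for the other states:
  h_P = 1 + 1/4*h_P + 3/8*h_Q + 1/8*h_R + 1/4*h_S
  h_Q = 1 + 1/8*h_P + 1/4*h_Q + 3/8*h_R + 1/4*h_S
  h_S = 1 + 1/2*h_P + 1/8*h_Q + 1/4*h_R + 1/8*h_S

Substituting h_R = 0 and rearranging gives the linear system (I - Q) h = 1:
  [3/4, -3/8, -1/4] . (h_P, h_Q, h_S) = 1
  [-1/8, 3/4, -1/4] . (h_P, h_Q, h_S) = 1
  [-1/2, -1/8, 7/8] . (h_P, h_Q, h_S) = 1

Solving yields:
  h_P = 648/145
  h_Q = 504/145
  h_S = 608/145

Starting state is P, so the expected hitting time is h_P = 648/145.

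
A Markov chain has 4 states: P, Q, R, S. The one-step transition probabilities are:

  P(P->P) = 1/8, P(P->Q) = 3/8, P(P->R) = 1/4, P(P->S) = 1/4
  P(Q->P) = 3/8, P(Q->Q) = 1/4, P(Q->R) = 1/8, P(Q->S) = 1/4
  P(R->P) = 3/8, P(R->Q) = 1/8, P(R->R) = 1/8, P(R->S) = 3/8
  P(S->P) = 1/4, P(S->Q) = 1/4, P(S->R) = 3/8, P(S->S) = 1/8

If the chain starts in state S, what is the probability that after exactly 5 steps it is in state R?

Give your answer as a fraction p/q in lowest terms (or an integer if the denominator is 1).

Computing P^5 by repeated multiplication:
P^1 =
  P: [1/8, 3/8, 1/4, 1/4]
  Q: [3/8, 1/4, 1/8, 1/4]
  R: [3/8, 1/8, 1/8, 3/8]
  S: [1/4, 1/4, 3/8, 1/8]
P^2 =
  P: [5/16, 15/64, 13/64, 1/4]
  Q: [1/4, 9/32, 15/64, 15/64]
  R: [15/64, 9/32, 17/64, 7/32]
  S: [19/64, 15/64, 3/16, 9/32]
P^3 =
  P: [17/64, 135/512, 29/128, 125/512]
  Q: [145/512, 129/512, 55/256, 1/4]
  R: [37/128, 63/256, 107/512, 131/512]
  S: [17/64, 135/512, 119/512, 61/256]
P^4 =
  P: [1139/4096, 261/1024, 449/2048, 1015/4096]
  Q: [559/2048, 1059/4096, 913/4096, 503/2048]
  R: [1109/4096, 1065/4096, 461/2048, 125/512]
  S: [571/2048, 1041/4096, 223/1024, 1021/4096]
P^5 =
  P: [8995/32768, 8433/32768, 7265/32768, 8075/32768]
  Q: [4523/16384, 8397/32768, 3613/16384, 8099/32768]
  R: [4535/16384, 8379/32768, 7205/32768, 4057/16384]
  S: [8983/32768, 4221/16384, 455/2048, 8063/32768]

(P^5)[S -> R] = 455/2048

Answer: 455/2048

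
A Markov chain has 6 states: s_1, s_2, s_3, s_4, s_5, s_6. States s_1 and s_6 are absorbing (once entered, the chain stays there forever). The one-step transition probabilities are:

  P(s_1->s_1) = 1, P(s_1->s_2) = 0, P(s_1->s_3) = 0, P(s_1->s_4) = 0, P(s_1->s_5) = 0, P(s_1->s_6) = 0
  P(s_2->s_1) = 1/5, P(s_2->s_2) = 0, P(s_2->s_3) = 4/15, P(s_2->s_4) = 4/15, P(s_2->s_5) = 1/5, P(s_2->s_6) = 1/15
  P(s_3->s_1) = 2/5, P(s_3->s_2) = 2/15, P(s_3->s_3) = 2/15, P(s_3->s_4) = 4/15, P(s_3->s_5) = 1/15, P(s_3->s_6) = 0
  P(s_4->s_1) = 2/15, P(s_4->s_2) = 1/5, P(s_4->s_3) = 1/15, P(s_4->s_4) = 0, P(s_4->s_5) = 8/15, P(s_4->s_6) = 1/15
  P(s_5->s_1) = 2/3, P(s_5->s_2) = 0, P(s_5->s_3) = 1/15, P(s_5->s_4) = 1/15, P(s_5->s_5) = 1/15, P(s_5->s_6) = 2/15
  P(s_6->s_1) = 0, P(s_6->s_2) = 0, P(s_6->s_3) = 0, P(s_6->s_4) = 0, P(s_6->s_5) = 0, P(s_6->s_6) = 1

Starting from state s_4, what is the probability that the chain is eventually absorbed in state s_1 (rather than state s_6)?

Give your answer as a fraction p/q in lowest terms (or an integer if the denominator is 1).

Let a_i = P(absorbed in s_1 | start in state i).
Boundary conditions: a_s_1 = 1, a_s_6 = 0.
For each transient state i, a_i = sum_j P(i->j) * a_j:
  a_s_2 = 1/5*a_s_1 + 0*a_s_2 + 4/15*a_s_3 + 4/15*a_s_4 + 1/5*a_s_5 + 1/15*a_s_6
  a_s_3 = 2/5*a_s_1 + 2/15*a_s_2 + 2/15*a_s_3 + 4/15*a_s_4 + 1/15*a_s_5 + 0*a_s_6
  a_s_4 = 2/15*a_s_1 + 1/5*a_s_2 + 1/15*a_s_3 + 0*a_s_4 + 8/15*a_s_5 + 1/15*a_s_6
  a_s_5 = 2/3*a_s_1 + 0*a_s_2 + 1/15*a_s_3 + 1/15*a_s_4 + 1/15*a_s_5 + 2/15*a_s_6

Substituting a_s_1 = 1 and a_s_6 = 0, rearrange to (I - Q) a = r where r[i] = P(i -> s_1):
  [1, -4/15, -4/15, -1/5] . (a_s_2, a_s_3, a_s_4, a_s_5) = 1/5
  [-2/15, 13/15, -4/15, -1/15] . (a_s_2, a_s_3, a_s_4, a_s_5) = 2/5
  [-1/5, -1/15, 1, -8/15] . (a_s_2, a_s_3, a_s_4, a_s_5) = 2/15
  [0, -1/15, -1/15, 14/15] . (a_s_2, a_s_3, a_s_4, a_s_5) = 2/3

Solving yields:
  a_s_2 = 27046/32933
  a_s_3 = 29619/32933
  a_s_4 = 26457/32933
  a_s_5 = 27529/32933

Starting state is s_4, so the absorption probability is a_s_4 = 26457/32933.

Answer: 26457/32933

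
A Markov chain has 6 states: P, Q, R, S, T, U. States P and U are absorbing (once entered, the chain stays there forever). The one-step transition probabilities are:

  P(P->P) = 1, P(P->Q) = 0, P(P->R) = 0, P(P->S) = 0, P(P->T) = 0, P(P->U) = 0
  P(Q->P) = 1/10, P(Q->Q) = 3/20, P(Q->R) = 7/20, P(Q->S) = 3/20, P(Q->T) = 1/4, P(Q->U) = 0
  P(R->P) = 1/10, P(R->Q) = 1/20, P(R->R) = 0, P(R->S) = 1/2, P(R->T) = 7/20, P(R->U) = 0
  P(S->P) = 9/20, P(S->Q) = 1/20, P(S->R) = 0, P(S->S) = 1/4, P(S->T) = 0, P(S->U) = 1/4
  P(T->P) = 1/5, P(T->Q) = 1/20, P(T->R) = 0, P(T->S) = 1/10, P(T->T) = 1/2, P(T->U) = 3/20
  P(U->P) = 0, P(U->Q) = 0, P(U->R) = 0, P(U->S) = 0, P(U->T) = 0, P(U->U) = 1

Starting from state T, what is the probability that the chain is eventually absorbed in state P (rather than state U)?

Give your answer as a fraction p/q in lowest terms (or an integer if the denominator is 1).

Let a_i = P(absorbed in P | start in state i).
Boundary conditions: a_P = 1, a_U = 0.
For each transient state i, a_i = sum_j P(i->j) * a_j:
  a_Q = 1/10*a_P + 3/20*a_Q + 7/20*a_R + 3/20*a_S + 1/4*a_T + 0*a_U
  a_R = 1/10*a_P + 1/20*a_Q + 0*a_R + 1/2*a_S + 7/20*a_T + 0*a_U
  a_S = 9/20*a_P + 1/20*a_Q + 0*a_R + 1/4*a_S + 0*a_T + 1/4*a_U
  a_T = 1/5*a_P + 1/20*a_Q + 0*a_R + 1/10*a_S + 1/2*a_T + 3/20*a_U

Substituting a_P = 1 and a_U = 0, rearrange to (I - Q) a = r where r[i] = P(i -> P):
  [17/20, -7/20, -3/20, -1/4] . (a_Q, a_R, a_S, a_T) = 1/10
  [-1/20, 1, -1/2, -7/20] . (a_Q, a_R, a_S, a_T) = 1/10
  [-1/20, 0, 3/4, 0] . (a_Q, a_R, a_S, a_T) = 9/20
  [-1/20, 0, -1/10, 1/2] . (a_Q, a_R, a_S, a_T) = 1/5

Solving yields:
  a_Q = 31422/46117
  a_R = 30705/46117
  a_S = 29765/46117
  a_T = 27542/46117

Starting state is T, so the absorption probability is a_T = 27542/46117.

Answer: 27542/46117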